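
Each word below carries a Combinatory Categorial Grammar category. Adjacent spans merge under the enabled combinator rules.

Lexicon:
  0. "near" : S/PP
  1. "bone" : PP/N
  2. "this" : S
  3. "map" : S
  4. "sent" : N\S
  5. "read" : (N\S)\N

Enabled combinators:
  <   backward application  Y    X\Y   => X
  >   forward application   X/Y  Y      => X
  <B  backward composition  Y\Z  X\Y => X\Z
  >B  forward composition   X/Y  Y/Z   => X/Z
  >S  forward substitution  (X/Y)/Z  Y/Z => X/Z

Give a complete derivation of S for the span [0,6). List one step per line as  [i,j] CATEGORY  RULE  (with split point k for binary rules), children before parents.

[0,1] S/PP  lex  "near"
[1,2] PP/N  lex  "bone"
[2,3] S  lex  "this"
[3,4] S  lex  "map"
[4,5] N\S  lex  "sent"
[3,5] N  <  k=4
[5,6] (N\S)\N  lex  "read"
[3,6] N\S  <  k=5
[2,6] N  <  k=3
[1,6] PP  >  k=2
[0,6] S  >  k=1

[0,6] S   >
  [0,1] "near" : S/PP
  [1,6] PP   >
    [1,2] "bone" : PP/N
    [2,6] N   <
      [2,3] "this" : S
      [3,6] N\S   <
        [3,5] N   <
          [3,4] "map" : S
          [4,5] "sent" : N\S
        [5,6] "read" : (N\S)\N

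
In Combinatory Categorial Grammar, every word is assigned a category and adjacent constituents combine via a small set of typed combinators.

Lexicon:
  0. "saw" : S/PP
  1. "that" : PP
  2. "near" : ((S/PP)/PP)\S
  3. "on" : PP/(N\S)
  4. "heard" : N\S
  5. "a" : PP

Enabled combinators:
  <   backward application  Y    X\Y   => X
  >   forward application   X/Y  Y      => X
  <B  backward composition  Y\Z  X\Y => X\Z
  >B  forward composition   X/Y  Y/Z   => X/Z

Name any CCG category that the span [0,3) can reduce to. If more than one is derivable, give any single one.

[0,6] S   >
  [0,5] S/PP   >
    [0,3] (S/PP)/PP   <
      [0,2] S   >
        [0,1] "saw" : S/PP
        [1,2] "that" : PP
      [2,3] "near" : ((S/PP)/PP)\S
    [3,5] PP   >
      [3,4] "on" : PP/(N\S)
      [4,5] "heard" : N\S
  [5,6] "a" : PP

(S/PP)/PP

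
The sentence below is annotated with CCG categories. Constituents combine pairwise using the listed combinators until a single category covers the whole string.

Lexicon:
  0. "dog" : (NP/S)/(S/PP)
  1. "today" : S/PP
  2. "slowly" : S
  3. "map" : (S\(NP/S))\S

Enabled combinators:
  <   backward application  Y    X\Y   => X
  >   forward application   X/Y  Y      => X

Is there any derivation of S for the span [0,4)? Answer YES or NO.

YES

[0,4] S   <
  [0,2] NP/S   >
    [0,1] "dog" : (NP/S)/(S/PP)
    [1,2] "today" : S/PP
  [2,4] S\(NP/S)   <
    [2,3] "slowly" : S
    [3,4] "map" : (S\(NP/S))\S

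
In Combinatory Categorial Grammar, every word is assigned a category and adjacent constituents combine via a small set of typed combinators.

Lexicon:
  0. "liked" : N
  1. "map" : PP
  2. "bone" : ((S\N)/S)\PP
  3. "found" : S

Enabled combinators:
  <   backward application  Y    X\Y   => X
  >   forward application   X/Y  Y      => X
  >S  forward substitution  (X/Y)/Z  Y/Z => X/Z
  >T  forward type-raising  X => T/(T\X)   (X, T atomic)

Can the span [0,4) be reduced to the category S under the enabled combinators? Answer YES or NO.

YES

[0,4] S   <
  [0,1] "liked" : N
  [1,4] S\N   >
    [1,3] (S\N)/S   <
      [1,2] "map" : PP
      [2,3] "bone" : ((S\N)/S)\PP
    [3,4] "found" : S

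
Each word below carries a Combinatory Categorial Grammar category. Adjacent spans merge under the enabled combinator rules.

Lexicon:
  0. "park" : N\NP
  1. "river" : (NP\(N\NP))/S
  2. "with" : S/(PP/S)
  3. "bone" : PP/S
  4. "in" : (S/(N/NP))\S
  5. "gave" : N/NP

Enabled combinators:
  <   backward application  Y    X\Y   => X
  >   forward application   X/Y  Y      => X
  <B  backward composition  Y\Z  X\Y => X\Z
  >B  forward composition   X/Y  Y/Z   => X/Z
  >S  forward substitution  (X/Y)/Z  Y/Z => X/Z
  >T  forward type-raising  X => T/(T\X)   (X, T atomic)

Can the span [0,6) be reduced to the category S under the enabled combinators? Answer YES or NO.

NO

N\NP (NP\(N\NP))/S S/(PP/S) PP/S (S/(N/NP))\S N/NP
CKY chart[0,6] = {N/(N\NP), NP, NP/(NP\NP), PP/(PP\NP), S/(S\NP)}; S ∉ chart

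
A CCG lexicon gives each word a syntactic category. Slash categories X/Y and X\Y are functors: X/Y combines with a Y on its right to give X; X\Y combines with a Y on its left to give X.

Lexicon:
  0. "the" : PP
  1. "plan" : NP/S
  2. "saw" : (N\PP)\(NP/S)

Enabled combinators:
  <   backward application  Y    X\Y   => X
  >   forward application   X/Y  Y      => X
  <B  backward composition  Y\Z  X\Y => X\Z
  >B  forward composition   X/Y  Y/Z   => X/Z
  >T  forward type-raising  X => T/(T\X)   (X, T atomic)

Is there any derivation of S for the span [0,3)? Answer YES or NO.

NO

PP NP/S (N\PP)\(NP/S)
CKY chart[0,3] = {N, N/(N\N), NP/(NP\N), PP/(PP\N), S/(S\N)}; S ∉ chart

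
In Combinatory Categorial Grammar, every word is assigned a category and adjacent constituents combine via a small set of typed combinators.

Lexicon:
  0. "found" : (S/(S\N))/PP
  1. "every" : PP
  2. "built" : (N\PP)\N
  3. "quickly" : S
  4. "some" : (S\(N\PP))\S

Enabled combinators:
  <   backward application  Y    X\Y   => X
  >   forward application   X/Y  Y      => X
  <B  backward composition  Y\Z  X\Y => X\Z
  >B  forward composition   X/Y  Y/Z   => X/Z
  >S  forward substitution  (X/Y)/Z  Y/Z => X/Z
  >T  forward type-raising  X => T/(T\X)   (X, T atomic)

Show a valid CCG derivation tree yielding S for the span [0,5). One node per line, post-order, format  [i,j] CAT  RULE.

[0,1] (S/(S\N))/PP  lex  "found"
[1,2] PP  lex  "every"
[0,2] S/(S\N)  >  k=1
[2,3] (N\PP)\N  lex  "built"
[3,4] S  lex  "quickly"
[4,5] (S\(N\PP))\S  lex  "some"
[3,5] S\(N\PP)  <  k=4
[2,5] S\N  <B  k=3
[0,5] S  >  k=2

[0,5] S   >
  [0,2] S/(S\N)   >
    [0,1] "found" : (S/(S\N))/PP
    [1,2] "every" : PP
  [2,5] S\N   <B
    [2,3] "built" : (N\PP)\N
    [3,5] S\(N\PP)   <
      [3,4] "quickly" : S
      [4,5] "some" : (S\(N\PP))\S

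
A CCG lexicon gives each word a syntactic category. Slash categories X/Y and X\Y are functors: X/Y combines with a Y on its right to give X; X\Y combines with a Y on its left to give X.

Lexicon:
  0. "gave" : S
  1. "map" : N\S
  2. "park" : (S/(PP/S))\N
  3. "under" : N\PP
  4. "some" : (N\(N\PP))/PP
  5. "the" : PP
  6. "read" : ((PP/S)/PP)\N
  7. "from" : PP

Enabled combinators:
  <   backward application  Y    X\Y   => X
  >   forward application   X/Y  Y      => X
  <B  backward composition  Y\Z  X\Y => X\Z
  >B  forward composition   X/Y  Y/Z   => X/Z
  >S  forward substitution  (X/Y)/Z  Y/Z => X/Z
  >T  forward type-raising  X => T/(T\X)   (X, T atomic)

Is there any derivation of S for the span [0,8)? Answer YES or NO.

YES

[0,8] S   >
  [0,3] S/(PP/S)   <
    [0,2] N   <
      [0,1] "gave" : S
      [1,2] "map" : N\S
    [2,3] "park" : (S/(PP/S))\N
  [3,8] PP/S   >
    [3,7] (PP/S)/PP   <
      [3,6] N   <
        [3,4] "under" : N\PP
        [4,6] N\(N\PP)   >
          [4,5] "some" : (N\(N\PP))/PP
          [5,6] "the" : PP
      [6,7] "read" : ((PP/S)/PP)\N
    [7,8] "from" : PP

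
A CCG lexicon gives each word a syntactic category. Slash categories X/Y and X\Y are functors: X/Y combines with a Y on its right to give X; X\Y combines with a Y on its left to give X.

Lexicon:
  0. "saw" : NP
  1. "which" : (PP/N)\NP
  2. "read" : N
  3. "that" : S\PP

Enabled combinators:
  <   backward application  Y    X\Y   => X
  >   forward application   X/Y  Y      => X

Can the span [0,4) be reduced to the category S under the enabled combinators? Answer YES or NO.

[0,4] S   <
  [0,3] PP   >
    [0,2] PP/N   <
      [0,1] "saw" : NP
      [1,2] "which" : (PP/N)\NP
    [2,3] "read" : N
  [3,4] "that" : S\PP

YES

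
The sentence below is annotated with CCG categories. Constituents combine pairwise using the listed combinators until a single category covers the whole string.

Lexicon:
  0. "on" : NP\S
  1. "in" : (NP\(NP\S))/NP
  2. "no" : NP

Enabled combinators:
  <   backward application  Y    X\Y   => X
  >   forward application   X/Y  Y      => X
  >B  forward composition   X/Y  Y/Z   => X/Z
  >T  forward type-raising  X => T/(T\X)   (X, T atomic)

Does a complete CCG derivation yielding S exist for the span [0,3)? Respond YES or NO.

NO

NP\S (NP\(NP\S))/NP NP
CKY chart[0,3] = {N/(N\NP), NP, NP/(NP\NP), PP/(PP\NP), S/(S\NP)}; S ∉ chart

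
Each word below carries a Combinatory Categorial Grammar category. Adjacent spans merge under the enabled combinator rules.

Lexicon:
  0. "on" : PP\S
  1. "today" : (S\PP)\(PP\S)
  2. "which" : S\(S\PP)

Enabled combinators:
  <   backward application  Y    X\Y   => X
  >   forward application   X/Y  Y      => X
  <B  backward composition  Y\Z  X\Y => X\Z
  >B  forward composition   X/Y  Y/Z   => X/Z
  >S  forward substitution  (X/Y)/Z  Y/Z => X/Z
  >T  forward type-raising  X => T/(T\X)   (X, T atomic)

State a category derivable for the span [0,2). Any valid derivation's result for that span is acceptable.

S\PP

[0,3] S   <
  [0,2] S\PP   <
    [0,1] "on" : PP\S
    [1,2] "today" : (S\PP)\(PP\S)
  [2,3] "which" : S\(S\PP)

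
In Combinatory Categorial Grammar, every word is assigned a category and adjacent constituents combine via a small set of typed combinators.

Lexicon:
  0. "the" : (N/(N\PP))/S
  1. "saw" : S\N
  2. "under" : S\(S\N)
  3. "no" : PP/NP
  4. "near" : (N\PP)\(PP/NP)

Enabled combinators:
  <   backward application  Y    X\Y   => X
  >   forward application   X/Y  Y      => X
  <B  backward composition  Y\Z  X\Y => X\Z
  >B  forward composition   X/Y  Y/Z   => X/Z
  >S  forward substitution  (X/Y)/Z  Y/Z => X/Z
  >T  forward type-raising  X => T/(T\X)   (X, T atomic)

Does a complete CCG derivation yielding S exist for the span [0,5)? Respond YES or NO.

(N/(N\PP))/S S\N S\(S\N) PP/NP (N\PP)\(PP/NP)
CKY chart[0,5] = {N, N/(N\N), NP/(NP\N), PP/(PP\N), S/(S\N)}; S ∉ chart

NO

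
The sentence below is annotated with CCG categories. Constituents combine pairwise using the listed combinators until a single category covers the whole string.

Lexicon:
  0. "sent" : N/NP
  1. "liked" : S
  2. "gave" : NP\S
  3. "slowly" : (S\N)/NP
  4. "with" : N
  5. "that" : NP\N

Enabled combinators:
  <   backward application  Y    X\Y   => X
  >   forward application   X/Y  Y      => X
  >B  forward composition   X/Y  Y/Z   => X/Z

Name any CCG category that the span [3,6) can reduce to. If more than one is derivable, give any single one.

S\N

[0,6] S   <
  [0,3] N   >
    [0,1] "sent" : N/NP
    [1,3] NP   <
      [1,2] "liked" : S
      [2,3] "gave" : NP\S
  [3,6] S\N   >
    [3,4] "slowly" : (S\N)/NP
    [4,6] NP   <
      [4,5] "with" : N
      [5,6] "that" : NP\N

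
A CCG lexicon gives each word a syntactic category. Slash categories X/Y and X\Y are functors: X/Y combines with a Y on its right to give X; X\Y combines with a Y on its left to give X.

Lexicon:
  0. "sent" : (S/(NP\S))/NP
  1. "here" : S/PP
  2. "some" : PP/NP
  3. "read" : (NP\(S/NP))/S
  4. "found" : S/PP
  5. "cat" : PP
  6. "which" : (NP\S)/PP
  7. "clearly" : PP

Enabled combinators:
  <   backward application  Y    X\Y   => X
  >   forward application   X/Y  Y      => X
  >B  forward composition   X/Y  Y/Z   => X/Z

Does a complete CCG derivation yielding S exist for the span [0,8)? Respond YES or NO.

[0,8] S   >
  [0,7] S/PP   >B
    [0,6] S/(NP\S)   >
      [0,1] "sent" : (S/(NP\S))/NP
      [1,6] NP   <
        [1,3] S/NP   >B
          [1,2] "here" : S/PP
          [2,3] "some" : PP/NP
        [3,6] NP\(S/NP)   >
          [3,4] "read" : (NP\(S/NP))/S
          [4,6] S   >
            [4,5] "found" : S/PP
            [5,6] "cat" : PP
    [6,7] "which" : (NP\S)/PP
  [7,8] "clearly" : PP

YES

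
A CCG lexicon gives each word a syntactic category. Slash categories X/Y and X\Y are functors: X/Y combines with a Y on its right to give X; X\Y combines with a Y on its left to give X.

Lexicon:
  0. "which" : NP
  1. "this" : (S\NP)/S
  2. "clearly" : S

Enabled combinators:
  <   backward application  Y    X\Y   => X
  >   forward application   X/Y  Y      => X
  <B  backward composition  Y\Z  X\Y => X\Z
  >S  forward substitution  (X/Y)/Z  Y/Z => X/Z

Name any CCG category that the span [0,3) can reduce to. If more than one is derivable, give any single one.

[0,3] S   <
  [0,1] "which" : NP
  [1,3] S\NP   >
    [1,2] "this" : (S\NP)/S
    [2,3] "clearly" : S

S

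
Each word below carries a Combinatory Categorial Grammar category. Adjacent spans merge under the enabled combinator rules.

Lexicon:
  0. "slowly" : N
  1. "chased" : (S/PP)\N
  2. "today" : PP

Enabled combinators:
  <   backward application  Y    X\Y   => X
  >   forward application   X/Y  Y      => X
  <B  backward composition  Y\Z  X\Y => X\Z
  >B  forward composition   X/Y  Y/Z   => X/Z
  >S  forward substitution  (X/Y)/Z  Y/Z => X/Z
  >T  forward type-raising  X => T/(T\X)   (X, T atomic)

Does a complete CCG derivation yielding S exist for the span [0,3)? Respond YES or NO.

YES

[0,3] S   >
  [0,2] S/PP   <
    [0,1] "slowly" : N
    [1,2] "chased" : (S/PP)\N
  [2,3] "today" : PP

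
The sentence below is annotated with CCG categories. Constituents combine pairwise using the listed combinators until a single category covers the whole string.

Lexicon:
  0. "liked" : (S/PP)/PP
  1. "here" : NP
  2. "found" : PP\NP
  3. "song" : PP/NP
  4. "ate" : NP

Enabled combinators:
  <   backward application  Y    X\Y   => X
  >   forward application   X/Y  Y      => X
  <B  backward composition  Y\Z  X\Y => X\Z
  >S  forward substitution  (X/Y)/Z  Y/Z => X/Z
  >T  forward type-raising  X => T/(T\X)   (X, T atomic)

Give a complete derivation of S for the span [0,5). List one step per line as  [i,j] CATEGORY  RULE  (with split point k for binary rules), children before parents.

[0,5] S   >
  [0,3] S/PP   >
    [0,1] "liked" : (S/PP)/PP
    [1,3] PP   >
      [1,2] PP/(PP\NP)   >T
        [1,2] "here" : NP
      [2,3] "found" : PP\NP
  [3,5] PP   >
    [3,4] "song" : PP/NP
    [4,5] "ate" : NP

[0,1] (S/PP)/PP  lex  "liked"
[1,2] NP  lex  "here"
[1,2] PP/(PP\NP)  >T
[2,3] PP\NP  lex  "found"
[1,3] PP  >  k=2
[0,3] S/PP  >  k=1
[3,4] PP/NP  lex  "song"
[4,5] NP  lex  "ate"
[3,5] PP  >  k=4
[0,5] S  >  k=3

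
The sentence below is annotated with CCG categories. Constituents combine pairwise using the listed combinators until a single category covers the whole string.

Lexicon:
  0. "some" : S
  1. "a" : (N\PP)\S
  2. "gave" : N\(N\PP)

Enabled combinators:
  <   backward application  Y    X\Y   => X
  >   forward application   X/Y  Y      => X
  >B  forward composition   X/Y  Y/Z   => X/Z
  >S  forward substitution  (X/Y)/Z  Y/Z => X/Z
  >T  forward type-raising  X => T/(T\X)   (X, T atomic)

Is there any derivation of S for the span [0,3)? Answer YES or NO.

S (N\PP)\S N\(N\PP)
CKY chart[0,3] = {N, N/(N\N), NP/(NP\N), PP/(PP\N), S/(S\N)}; S ∉ chart

NO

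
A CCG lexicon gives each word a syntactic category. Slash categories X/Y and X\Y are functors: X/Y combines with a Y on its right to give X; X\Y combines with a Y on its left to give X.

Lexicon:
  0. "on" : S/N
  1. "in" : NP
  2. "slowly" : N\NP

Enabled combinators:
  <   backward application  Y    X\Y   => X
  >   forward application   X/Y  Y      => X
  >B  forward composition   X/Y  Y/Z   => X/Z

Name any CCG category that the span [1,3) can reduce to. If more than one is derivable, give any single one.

[0,3] S   >
  [0,1] "on" : S/N
  [1,3] N   <
    [1,2] "in" : NP
    [2,3] "slowly" : N\NP

N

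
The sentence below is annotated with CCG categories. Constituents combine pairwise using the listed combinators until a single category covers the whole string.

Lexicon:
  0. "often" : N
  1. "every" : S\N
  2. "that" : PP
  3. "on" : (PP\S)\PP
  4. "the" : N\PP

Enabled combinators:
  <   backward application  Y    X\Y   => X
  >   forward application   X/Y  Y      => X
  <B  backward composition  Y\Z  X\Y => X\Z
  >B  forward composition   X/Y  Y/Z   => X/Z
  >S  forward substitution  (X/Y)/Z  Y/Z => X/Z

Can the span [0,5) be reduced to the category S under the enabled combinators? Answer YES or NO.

NO

N S\N PP (PP\S)\PP N\PP
CKY chart[0,5] = {N}; S ∉ chart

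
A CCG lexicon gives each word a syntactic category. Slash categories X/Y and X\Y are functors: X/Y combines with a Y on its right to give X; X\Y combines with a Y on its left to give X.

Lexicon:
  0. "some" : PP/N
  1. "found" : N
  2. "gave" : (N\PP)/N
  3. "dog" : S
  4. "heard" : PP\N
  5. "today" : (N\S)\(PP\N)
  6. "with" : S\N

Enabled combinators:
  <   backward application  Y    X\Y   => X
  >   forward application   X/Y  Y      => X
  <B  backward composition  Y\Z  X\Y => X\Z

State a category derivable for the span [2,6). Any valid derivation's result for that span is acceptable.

[0,7] S   <
  [0,6] N   <
    [0,2] PP   >
      [0,1] "some" : PP/N
      [1,2] "found" : N
    [2,6] N\PP   >
      [2,3] "gave" : (N\PP)/N
      [3,6] N   <
        [3,4] "dog" : S
        [4,6] N\S   <
          [4,5] "heard" : PP\N
          [5,6] "today" : (N\S)\(PP\N)
  [6,7] "with" : S\N

N\PP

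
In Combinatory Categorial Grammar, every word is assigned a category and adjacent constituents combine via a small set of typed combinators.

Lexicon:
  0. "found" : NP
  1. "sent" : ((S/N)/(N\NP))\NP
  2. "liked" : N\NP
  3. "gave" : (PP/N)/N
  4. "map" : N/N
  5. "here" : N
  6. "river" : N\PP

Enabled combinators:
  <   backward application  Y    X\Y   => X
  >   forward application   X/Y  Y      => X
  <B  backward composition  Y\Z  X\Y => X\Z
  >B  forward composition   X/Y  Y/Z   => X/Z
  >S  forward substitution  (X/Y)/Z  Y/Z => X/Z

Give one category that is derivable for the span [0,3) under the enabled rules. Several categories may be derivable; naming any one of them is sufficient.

[0,7] S   >
  [0,3] S/N   >
    [0,2] (S/N)/(N\NP)   <
      [0,1] "found" : NP
      [1,2] "sent" : ((S/N)/(N\NP))\NP
    [2,3] "liked" : N\NP
  [3,7] N   <
    [3,6] PP   >
      [3,5] PP/N   >S
        [3,4] "gave" : (PP/N)/N
        [4,5] "map" : N/N
      [5,6] "here" : N
    [6,7] "river" : N\PP

S/N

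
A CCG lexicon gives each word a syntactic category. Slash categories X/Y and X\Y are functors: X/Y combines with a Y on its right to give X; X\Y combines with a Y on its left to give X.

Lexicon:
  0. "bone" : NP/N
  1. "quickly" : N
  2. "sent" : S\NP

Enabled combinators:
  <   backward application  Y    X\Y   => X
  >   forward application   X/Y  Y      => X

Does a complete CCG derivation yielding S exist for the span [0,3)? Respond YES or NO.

[0,3] S   <
  [0,2] NP   >
    [0,1] "bone" : NP/N
    [1,2] "quickly" : N
  [2,3] "sent" : S\NP

YES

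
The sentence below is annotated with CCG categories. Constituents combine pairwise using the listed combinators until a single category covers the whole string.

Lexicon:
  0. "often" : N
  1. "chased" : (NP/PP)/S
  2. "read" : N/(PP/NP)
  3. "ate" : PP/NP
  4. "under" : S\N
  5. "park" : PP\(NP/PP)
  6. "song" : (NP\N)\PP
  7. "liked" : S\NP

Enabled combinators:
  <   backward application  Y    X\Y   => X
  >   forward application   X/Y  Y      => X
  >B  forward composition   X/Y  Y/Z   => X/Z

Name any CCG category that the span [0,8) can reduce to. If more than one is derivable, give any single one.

[0,8] S   <
  [0,7] NP   <
    [0,1] "often" : N
    [1,7] NP\N   <
      [1,6] PP   <
        [1,5] NP/PP   >
          [1,2] "chased" : (NP/PP)/S
          [2,5] S   <
            [2,4] N   >
              [2,3] "read" : N/(PP/NP)
              [3,4] "ate" : PP/NP
            [4,5] "under" : S\N
        [5,6] "park" : PP\(NP/PP)
      [6,7] "song" : (NP\N)\PP
  [7,8] "liked" : S\NP

S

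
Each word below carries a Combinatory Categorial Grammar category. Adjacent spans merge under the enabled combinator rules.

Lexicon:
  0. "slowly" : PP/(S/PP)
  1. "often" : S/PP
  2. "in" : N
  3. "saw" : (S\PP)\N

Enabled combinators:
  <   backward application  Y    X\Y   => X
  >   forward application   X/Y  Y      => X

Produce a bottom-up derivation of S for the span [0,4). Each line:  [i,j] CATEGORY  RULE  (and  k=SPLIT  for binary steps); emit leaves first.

[0,1] PP/(S/PP)  lex  "slowly"
[1,2] S/PP  lex  "often"
[0,2] PP  >  k=1
[2,3] N  lex  "in"
[3,4] (S\PP)\N  lex  "saw"
[2,4] S\PP  <  k=3
[0,4] S  <  k=2

[0,4] S   <
  [0,2] PP   >
    [0,1] "slowly" : PP/(S/PP)
    [1,2] "often" : S/PP
  [2,4] S\PP   <
    [2,3] "in" : N
    [3,4] "saw" : (S\PP)\N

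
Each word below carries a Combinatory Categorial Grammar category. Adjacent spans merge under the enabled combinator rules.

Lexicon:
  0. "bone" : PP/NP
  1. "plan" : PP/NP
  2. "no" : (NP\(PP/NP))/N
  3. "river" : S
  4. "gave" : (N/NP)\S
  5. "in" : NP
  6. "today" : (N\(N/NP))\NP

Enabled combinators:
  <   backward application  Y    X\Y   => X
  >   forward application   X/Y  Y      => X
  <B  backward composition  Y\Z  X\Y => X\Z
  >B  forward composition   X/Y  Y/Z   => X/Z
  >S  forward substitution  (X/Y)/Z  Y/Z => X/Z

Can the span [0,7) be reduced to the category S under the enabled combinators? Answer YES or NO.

PP/NP PP/NP (NP\(PP/NP))/N S (N/NP)\S NP (N\(N/NP))\NP
CKY chart[0,7] = {PP}; S ∉ chart

NO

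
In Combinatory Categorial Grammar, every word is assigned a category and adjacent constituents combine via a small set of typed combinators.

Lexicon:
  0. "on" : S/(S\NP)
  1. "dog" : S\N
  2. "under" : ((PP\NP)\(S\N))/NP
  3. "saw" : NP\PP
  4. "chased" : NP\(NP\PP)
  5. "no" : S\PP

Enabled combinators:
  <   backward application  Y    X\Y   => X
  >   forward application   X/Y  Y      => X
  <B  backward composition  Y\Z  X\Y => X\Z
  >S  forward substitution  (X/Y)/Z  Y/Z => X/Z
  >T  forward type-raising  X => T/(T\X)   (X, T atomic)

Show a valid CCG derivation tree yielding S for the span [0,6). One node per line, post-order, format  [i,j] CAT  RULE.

[0,6] S   >
  [0,1] "on" : S/(S\NP)
  [1,6] S\NP   <B
    [1,5] PP\NP   <
      [1,2] "dog" : S\N
      [2,5] (PP\NP)\(S\N)   >
        [2,3] "under" : ((PP\NP)\(S\N))/NP
        [3,5] NP   <
          [3,4] "saw" : NP\PP
          [4,5] "chased" : NP\(NP\PP)
    [5,6] "no" : S\PP

[0,1] S/(S\NP)  lex  "on"
[1,2] S\N  lex  "dog"
[2,3] ((PP\NP)\(S\N))/NP  lex  "under"
[3,4] NP\PP  lex  "saw"
[4,5] NP\(NP\PP)  lex  "chased"
[3,5] NP  <  k=4
[2,5] (PP\NP)\(S\N)  >  k=3
[1,5] PP\NP  <  k=2
[5,6] S\PP  lex  "no"
[1,6] S\NP  <B  k=5
[0,6] S  >  k=1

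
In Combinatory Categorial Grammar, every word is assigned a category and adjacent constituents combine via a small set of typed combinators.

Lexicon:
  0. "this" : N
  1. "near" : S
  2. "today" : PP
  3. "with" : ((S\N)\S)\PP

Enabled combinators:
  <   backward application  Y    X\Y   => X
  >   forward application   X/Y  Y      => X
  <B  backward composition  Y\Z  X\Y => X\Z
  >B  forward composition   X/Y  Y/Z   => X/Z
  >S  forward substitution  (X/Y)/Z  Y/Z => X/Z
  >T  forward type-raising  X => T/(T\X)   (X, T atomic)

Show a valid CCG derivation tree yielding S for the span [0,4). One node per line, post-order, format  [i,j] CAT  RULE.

[0,4] S   <
  [0,1] "this" : N
  [1,4] S\N   <
    [1,2] "near" : S
    [2,4] (S\N)\S   <
      [2,3] "today" : PP
      [3,4] "with" : ((S\N)\S)\PP

[0,1] N  lex  "this"
[1,2] S  lex  "near"
[2,3] PP  lex  "today"
[3,4] ((S\N)\S)\PP  lex  "with"
[2,4] (S\N)\S  <  k=3
[1,4] S\N  <  k=2
[0,4] S  <  k=1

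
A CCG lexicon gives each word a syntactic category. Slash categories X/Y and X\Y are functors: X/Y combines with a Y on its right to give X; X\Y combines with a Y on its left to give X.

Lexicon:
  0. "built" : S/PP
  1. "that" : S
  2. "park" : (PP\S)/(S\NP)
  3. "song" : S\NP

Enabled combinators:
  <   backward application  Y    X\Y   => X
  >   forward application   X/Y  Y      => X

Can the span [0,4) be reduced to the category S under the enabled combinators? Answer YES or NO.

[0,4] S   >
  [0,1] "built" : S/PP
  [1,4] PP   <
    [1,2] "that" : S
    [2,4] PP\S   >
      [2,3] "park" : (PP\S)/(S\NP)
      [3,4] "song" : S\NP

YES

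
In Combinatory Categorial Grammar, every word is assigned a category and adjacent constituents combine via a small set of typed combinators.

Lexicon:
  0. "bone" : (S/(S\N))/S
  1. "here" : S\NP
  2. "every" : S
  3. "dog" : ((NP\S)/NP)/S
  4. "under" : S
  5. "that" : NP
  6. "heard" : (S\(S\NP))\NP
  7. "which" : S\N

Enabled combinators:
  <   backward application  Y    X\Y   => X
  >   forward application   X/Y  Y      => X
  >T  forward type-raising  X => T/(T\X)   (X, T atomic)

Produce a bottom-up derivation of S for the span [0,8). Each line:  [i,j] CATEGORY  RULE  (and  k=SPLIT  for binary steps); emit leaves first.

[0,1] (S/(S\N))/S  lex  "bone"
[1,2] S\NP  lex  "here"
[2,3] S  lex  "every"
[2,3] NP/(NP\S)  >T
[3,4] ((NP\S)/NP)/S  lex  "dog"
[4,5] S  lex  "under"
[3,5] (NP\S)/NP  >  k=4
[5,6] NP  lex  "that"
[3,6] NP\S  >  k=5
[2,6] NP  >  k=3
[6,7] (S\(S\NP))\NP  lex  "heard"
[2,7] S\(S\NP)  <  k=6
[1,7] S  <  k=2
[0,7] S/(S\N)  >  k=1
[7,8] S\N  lex  "which"
[0,8] S  >  k=7

[0,8] S   >
  [0,7] S/(S\N)   >
    [0,1] "bone" : (S/(S\N))/S
    [1,7] S   <
      [1,2] "here" : S\NP
      [2,7] S\(S\NP)   <
        [2,6] NP   >
          [2,3] NP/(NP\S)   >T
            [2,3] "every" : S
          [3,6] NP\S   >
            [3,5] (NP\S)/NP   >
              [3,4] "dog" : ((NP\S)/NP)/S
              [4,5] "under" : S
            [5,6] "that" : NP
        [6,7] "heard" : (S\(S\NP))\NP
  [7,8] "which" : S\N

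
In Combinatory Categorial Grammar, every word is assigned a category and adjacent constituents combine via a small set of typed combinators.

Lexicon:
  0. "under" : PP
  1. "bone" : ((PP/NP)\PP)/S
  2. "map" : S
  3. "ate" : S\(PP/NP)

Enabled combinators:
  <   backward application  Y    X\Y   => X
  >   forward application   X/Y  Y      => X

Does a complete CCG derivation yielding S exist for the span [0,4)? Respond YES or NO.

YES

[0,4] S   <
  [0,3] PP/NP   <
    [0,1] "under" : PP
    [1,3] (PP/NP)\PP   >
      [1,2] "bone" : ((PP/NP)\PP)/S
      [2,3] "map" : S
  [3,4] "ate" : S\(PP/NP)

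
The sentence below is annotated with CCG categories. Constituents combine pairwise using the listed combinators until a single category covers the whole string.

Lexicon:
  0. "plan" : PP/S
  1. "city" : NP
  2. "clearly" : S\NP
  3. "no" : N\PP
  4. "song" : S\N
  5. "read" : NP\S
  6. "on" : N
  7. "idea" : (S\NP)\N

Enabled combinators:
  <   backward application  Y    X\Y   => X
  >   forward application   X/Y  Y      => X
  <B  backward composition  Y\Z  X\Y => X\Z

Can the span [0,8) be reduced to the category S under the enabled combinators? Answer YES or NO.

[0,8] S   <
  [0,4] N   <
    [0,3] PP   >
      [0,1] "plan" : PP/S
      [1,3] S   <
        [1,2] "city" : NP
        [2,3] "clearly" : S\NP
    [3,4] "no" : N\PP
  [4,8] S\N   <B
    [4,6] NP\N   <B
      [4,5] "song" : S\N
      [5,6] "read" : NP\S
    [6,8] S\NP   <
      [6,7] "on" : N
      [7,8] "idea" : (S\NP)\N

YES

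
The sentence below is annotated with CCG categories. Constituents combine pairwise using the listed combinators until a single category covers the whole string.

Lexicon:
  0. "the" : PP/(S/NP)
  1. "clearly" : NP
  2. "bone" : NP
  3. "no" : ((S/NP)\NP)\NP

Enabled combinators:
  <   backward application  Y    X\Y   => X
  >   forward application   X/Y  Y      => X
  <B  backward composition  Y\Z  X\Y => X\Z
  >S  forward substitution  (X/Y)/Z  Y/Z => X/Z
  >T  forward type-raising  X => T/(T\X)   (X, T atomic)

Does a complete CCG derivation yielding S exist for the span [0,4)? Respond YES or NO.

PP/(S/NP) NP NP ((S/NP)\NP)\NP
CKY chart[0,4] = {N/(N\PP), NP/(NP\PP), PP, PP/(PP\PP), S/(S\PP)}; S ∉ chart

NO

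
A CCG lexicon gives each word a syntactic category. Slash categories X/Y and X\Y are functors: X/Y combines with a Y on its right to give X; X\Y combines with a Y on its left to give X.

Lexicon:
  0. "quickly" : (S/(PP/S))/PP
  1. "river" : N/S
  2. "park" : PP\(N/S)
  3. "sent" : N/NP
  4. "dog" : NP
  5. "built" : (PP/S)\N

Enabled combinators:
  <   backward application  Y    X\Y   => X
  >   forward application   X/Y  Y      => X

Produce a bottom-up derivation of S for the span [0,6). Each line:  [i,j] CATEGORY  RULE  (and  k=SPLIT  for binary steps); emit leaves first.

[0,6] S   >
  [0,3] S/(PP/S)   >
    [0,1] "quickly" : (S/(PP/S))/PP
    [1,3] PP   <
      [1,2] "river" : N/S
      [2,3] "park" : PP\(N/S)
  [3,6] PP/S   <
    [3,5] N   >
      [3,4] "sent" : N/NP
      [4,5] "dog" : NP
    [5,6] "built" : (PP/S)\N

[0,1] (S/(PP/S))/PP  lex  "quickly"
[1,2] N/S  lex  "river"
[2,3] PP\(N/S)  lex  "park"
[1,3] PP  <  k=2
[0,3] S/(PP/S)  >  k=1
[3,4] N/NP  lex  "sent"
[4,5] NP  lex  "dog"
[3,5] N  >  k=4
[5,6] (PP/S)\N  lex  "built"
[3,6] PP/S  <  k=5
[0,6] S  >  k=3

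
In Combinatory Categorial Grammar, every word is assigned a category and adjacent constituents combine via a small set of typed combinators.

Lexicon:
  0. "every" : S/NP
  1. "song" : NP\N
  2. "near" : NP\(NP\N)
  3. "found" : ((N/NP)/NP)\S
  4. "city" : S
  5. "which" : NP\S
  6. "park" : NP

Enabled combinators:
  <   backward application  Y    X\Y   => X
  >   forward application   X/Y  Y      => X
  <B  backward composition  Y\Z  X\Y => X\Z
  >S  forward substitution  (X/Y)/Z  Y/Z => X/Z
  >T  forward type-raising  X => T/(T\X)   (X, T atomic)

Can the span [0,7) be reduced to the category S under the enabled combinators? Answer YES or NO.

S/NP NP\N NP\(NP\N) ((N/NP)/NP)\S S NP\S NP
CKY chart[0,7] = {N, N/(N\N), NP/(NP\N), PP/(PP\N), S/(S\N)}; S ∉ chart

NO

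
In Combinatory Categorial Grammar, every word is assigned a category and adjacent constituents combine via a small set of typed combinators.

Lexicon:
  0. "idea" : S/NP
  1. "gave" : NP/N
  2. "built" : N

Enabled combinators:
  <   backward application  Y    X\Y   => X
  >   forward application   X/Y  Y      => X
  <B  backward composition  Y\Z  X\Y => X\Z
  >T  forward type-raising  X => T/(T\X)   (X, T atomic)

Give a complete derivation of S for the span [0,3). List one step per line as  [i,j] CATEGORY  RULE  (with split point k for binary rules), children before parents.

[0,3] S   >
  [0,1] "idea" : S/NP
  [1,3] NP   >
    [1,2] "gave" : NP/N
    [2,3] "built" : N

[0,1] S/NP  lex  "idea"
[1,2] NP/N  lex  "gave"
[2,3] N  lex  "built"
[1,3] NP  >  k=2
[0,3] S  >  k=1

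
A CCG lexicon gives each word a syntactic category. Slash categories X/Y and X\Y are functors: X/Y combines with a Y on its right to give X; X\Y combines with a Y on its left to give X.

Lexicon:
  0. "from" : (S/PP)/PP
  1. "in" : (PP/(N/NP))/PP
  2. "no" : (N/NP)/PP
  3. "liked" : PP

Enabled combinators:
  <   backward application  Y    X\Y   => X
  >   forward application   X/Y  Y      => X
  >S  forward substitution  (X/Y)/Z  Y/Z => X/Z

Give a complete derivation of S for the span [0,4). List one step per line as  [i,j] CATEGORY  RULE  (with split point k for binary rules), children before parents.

[0,1] (S/PP)/PP  lex  "from"
[1,2] (PP/(N/NP))/PP  lex  "in"
[2,3] (N/NP)/PP  lex  "no"
[1,3] PP/PP  >S  k=2
[0,3] S/PP  >S  k=1
[3,4] PP  lex  "liked"
[0,4] S  >  k=3

[0,4] S   >
  [0,3] S/PP   >S
    [0,1] "from" : (S/PP)/PP
    [1,3] PP/PP   >S
      [1,2] "in" : (PP/(N/NP))/PP
      [2,3] "no" : (N/NP)/PP
  [3,4] "liked" : PP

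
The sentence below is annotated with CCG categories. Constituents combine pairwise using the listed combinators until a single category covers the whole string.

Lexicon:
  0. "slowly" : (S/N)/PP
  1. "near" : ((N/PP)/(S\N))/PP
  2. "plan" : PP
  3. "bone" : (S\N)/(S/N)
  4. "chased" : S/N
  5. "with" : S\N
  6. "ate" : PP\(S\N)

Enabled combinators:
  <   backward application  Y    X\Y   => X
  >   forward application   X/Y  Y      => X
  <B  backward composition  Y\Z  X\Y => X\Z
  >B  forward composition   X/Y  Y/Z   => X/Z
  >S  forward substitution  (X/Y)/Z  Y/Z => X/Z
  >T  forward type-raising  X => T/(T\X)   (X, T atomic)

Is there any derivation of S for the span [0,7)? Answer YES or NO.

YES

[0,7] S   >
  [0,5] S/PP   >S
    [0,1] "slowly" : (S/N)/PP
    [1,5] N/PP   >
      [1,3] (N/PP)/(S\N)   >
        [1,2] "near" : ((N/PP)/(S\N))/PP
        [2,3] "plan" : PP
      [3,5] S\N   >
        [3,4] "bone" : (S\N)/(S/N)
        [4,5] "chased" : S/N
  [5,7] PP   <
    [5,6] "with" : S\N
    [6,7] "ate" : PP\(S\N)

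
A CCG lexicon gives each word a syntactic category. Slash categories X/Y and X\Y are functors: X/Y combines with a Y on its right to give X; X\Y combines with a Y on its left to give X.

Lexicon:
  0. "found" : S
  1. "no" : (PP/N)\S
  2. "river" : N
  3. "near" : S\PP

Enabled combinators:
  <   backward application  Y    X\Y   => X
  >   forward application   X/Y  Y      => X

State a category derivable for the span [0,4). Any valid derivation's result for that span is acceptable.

[0,4] S   <
  [0,3] PP   >
    [0,2] PP/N   <
      [0,1] "found" : S
      [1,2] "no" : (PP/N)\S
    [2,3] "river" : N
  [3,4] "near" : S\PP

S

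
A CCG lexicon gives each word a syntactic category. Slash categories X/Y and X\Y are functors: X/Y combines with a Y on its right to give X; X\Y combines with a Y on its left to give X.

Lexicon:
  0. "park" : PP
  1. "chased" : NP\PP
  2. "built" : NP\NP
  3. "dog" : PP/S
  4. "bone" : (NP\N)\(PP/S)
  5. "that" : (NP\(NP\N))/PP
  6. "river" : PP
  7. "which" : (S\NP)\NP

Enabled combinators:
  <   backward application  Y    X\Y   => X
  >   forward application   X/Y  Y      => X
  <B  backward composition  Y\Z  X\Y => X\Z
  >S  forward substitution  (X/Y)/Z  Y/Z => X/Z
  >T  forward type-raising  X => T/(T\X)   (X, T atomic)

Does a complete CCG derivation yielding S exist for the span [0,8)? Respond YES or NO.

[0,8] S   <
  [0,2] NP   >
    [0,1] NP/(NP\PP)   >T
      [0,1] "park" : PP
    [1,2] "chased" : NP\PP
  [2,8] S\NP   <B
    [2,3] "built" : NP\NP
    [3,8] S\NP   <
      [3,7] NP   <
        [3,5] NP\N   <
          [3,4] "dog" : PP/S
          [4,5] "bone" : (NP\N)\(PP/S)
        [5,7] NP\(NP\N)   >
          [5,6] "that" : (NP\(NP\N))/PP
          [6,7] "river" : PP
      [7,8] "which" : (S\NP)\NP

YES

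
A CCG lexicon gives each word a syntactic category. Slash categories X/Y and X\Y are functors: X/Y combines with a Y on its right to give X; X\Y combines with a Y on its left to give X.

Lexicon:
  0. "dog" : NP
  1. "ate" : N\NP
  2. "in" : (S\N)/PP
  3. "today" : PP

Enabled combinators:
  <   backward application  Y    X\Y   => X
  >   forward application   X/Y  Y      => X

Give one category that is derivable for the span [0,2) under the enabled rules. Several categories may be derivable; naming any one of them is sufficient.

[0,4] S   <
  [0,2] N   <
    [0,1] "dog" : NP
    [1,2] "ate" : N\NP
  [2,4] S\N   >
    [2,3] "in" : (S\N)/PP
    [3,4] "today" : PP

N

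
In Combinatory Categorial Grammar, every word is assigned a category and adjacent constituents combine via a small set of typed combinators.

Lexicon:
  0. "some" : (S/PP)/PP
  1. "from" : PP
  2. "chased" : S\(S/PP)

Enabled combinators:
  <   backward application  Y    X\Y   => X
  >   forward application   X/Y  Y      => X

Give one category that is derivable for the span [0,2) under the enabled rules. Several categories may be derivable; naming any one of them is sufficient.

S/PP

[0,3] S   <
  [0,2] S/PP   >
    [0,1] "some" : (S/PP)/PP
    [1,2] "from" : PP
  [2,3] "chased" : S\(S/PP)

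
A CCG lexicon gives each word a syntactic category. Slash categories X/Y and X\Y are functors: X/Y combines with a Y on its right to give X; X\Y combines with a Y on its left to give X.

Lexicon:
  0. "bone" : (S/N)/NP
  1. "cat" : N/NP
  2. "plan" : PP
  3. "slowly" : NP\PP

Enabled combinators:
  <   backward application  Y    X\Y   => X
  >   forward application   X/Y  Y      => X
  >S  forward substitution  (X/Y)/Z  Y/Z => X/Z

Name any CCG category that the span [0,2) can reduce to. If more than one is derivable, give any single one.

S/NP

[0,4] S   >
  [0,2] S/NP   >S
    [0,1] "bone" : (S/N)/NP
    [1,2] "cat" : N/NP
  [2,4] NP   <
    [2,3] "plan" : PP
    [3,4] "slowly" : NP\PP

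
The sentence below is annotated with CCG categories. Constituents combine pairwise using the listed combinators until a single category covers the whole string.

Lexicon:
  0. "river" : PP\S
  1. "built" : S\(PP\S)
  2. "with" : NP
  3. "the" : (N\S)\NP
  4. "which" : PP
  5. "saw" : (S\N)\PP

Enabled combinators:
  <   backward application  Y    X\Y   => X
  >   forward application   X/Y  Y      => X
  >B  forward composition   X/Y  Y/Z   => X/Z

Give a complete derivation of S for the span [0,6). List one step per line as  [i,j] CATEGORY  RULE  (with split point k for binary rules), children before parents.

[0,6] S   <
  [0,4] N   <
    [0,2] S   <
      [0,1] "river" : PP\S
      [1,2] "built" : S\(PP\S)
    [2,4] N\S   <
      [2,3] "with" : NP
      [3,4] "the" : (N\S)\NP
  [4,6] S\N   <
    [4,5] "which" : PP
    [5,6] "saw" : (S\N)\PP

[0,1] PP\S  lex  "river"
[1,2] S\(PP\S)  lex  "built"
[0,2] S  <  k=1
[2,3] NP  lex  "with"
[3,4] (N\S)\NP  lex  "the"
[2,4] N\S  <  k=3
[0,4] N  <  k=2
[4,5] PP  lex  "which"
[5,6] (S\N)\PP  lex  "saw"
[4,6] S\N  <  k=5
[0,6] S  <  k=4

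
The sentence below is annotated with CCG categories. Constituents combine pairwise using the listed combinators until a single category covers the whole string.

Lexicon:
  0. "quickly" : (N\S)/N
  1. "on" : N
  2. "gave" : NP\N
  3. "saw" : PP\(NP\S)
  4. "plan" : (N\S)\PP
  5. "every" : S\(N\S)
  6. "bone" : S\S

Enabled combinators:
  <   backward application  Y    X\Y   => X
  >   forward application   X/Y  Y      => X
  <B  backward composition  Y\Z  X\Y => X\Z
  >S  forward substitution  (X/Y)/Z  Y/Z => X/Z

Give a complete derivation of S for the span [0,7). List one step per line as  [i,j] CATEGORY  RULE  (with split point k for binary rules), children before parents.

[0,1] (N\S)/N  lex  "quickly"
[1,2] N  lex  "on"
[0,2] N\S  >  k=1
[2,3] NP\N  lex  "gave"
[0,3] NP\S  <B  k=2
[3,4] PP\(NP\S)  lex  "saw"
[0,4] PP  <  k=3
[4,5] (N\S)\PP  lex  "plan"
[5,6] S\(N\S)  lex  "every"
[4,6] S\PP  <B  k=5
[6,7] S\S  lex  "bone"
[4,7] S\PP  <B  k=6
[0,7] S  <  k=4

[0,7] S   <
  [0,4] PP   <
    [0,3] NP\S   <B
      [0,2] N\S   >
        [0,1] "quickly" : (N\S)/N
        [1,2] "on" : N
      [2,3] "gave" : NP\N
    [3,4] "saw" : PP\(NP\S)
  [4,7] S\PP   <B
    [4,6] S\PP   <B
      [4,5] "plan" : (N\S)\PP
      [5,6] "every" : S\(N\S)
    [6,7] "bone" : S\S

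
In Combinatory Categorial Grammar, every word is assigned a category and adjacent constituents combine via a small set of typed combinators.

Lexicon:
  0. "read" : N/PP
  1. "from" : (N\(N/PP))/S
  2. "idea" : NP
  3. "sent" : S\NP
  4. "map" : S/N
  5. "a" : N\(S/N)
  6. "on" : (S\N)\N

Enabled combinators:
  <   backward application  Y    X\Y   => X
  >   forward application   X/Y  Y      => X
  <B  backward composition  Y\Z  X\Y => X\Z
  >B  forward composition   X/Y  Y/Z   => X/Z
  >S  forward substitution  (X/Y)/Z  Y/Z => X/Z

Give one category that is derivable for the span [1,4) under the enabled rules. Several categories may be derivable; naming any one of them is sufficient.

[0,7] S   <
  [0,4] N   <
    [0,1] "read" : N/PP
    [1,4] N\(N/PP)   >
      [1,2] "from" : (N\(N/PP))/S
      [2,4] S   <
        [2,3] "idea" : NP
        [3,4] "sent" : S\NP
  [4,7] S\N   <
    [4,6] N   <
      [4,5] "map" : S/N
      [5,6] "a" : N\(S/N)
    [6,7] "on" : (S\N)\N

N\(N/PP)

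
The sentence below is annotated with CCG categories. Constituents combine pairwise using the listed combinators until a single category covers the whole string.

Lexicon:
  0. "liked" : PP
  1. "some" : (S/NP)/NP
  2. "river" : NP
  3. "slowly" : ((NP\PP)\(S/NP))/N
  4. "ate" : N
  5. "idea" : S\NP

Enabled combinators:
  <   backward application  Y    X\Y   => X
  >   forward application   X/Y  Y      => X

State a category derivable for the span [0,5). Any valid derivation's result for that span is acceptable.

NP

[0,6] S   <
  [0,5] NP   <
    [0,1] "liked" : PP
    [1,5] NP\PP   <
      [1,3] S/NP   >
        [1,2] "some" : (S/NP)/NP
        [2,3] "river" : NP
      [3,5] (NP\PP)\(S/NP)   >
        [3,4] "slowly" : ((NP\PP)\(S/NP))/N
        [4,5] "ate" : N
  [5,6] "idea" : S\NP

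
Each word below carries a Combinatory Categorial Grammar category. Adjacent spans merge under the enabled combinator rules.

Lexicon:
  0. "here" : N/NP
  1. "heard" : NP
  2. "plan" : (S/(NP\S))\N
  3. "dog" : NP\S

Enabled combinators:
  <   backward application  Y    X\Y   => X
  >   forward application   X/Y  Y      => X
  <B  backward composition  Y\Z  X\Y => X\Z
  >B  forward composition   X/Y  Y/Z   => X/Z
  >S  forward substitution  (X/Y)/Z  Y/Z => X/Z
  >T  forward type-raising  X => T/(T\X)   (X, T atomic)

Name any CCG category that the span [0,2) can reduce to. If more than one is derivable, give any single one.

N

[0,4] S   >
  [0,3] S/(NP\S)   <
    [0,2] N   >
      [0,1] "here" : N/NP
      [1,2] "heard" : NP
    [2,3] "plan" : (S/(NP\S))\N
  [3,4] "dog" : NP\S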